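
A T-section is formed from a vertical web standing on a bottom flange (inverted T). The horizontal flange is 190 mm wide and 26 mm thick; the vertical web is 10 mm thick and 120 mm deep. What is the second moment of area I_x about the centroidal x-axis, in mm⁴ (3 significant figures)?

I_x ≈ 6.86 × 10⁶ mm⁴

Decompose the section into non-overlapping parts with the origin at the bottom-left of its bounding rectangle.
Flange: 190 × 26, A = 4 940 mm², y = 13 mm, Ī = 278 287 mm⁴.
Web: 10 × 120, A = 1 200 mm², y = 86 mm, Ī = 1 440 000 mm⁴.
Centroid: ȳ = ΣA·y / ΣA = 27.267 mm.
Transfer each piece to the centroidal x-axis using Ī + A·d² with d = y − 27.267:
  flange: d = -14.267 mm → contributes +1 283 825 mm⁴
  web: d = 58.733 mm → contributes +5 579 464 mm⁴
Total I = 6 863 289 mm⁴.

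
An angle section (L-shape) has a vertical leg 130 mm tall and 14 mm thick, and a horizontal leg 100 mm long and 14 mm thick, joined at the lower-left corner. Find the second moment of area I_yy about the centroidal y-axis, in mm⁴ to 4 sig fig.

Break the section into simple shapes (no overlaps), measuring from the bottom-left corner of the bounding box.
Vertical leg: 14 × 130, A = 1 820 mm², x = 7 mm, Ī = 29726.7 mm⁴.
Horizontal leg (remainder): 86 × 14, A = 1 204 mm², x = 57 mm, Ī = 742 065 mm⁴.
Centroid: x̄ = ΣA·x / ΣA = 26.9074 mm.
Transfer each piece to the centroidal y-axis using Ī + A·d² with d = x − 26.9074:
  vertical leg: d = -19.9074 mm → contributes +751 002 mm⁴
  horizontal leg (remainder): d = 30.0926 mm → contributes +1 832 365 mm⁴
Total I = 2 583 366 mm⁴.

I_yy ≈ 2.583 × 10⁶ mm⁴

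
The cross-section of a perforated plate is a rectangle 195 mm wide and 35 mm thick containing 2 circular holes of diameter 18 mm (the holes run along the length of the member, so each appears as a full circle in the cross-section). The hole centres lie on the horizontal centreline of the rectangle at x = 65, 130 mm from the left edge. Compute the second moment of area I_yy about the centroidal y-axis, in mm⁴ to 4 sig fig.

I_yy ≈ 2.108 × 10⁷ mm⁴

Break the section into simple shapes (no overlaps), measuring from the bottom-left corner of the bounding box.
Plate: 195 × 35, A = 6 825 mm², x = 97.5 mm, Ī = 21 626 719 mm⁴.
Hole 1 (subtracted): ⌀18, A = 254.469 mm², x = 65 mm, Ī = 5 153 mm⁴.
Hole 2 (subtracted): ⌀18, A = 254.469 mm², x = 130 mm, Ī = 5 153 mm⁴.
By symmetry the centroid is at mid-width, x̄ = 97.5 mm.
Transfer each piece to the centroidal y-axis using Ī + A·d² with d = x − 97.5:
  plate: d = 0 mm → contributes +21 626 719 mm⁴
  hole 1: d = -32.5 mm → contributes −273 936 mm⁴
  hole 2: d = 32.5 mm → contributes −273 936 mm⁴
Total I = 21 078 847 mm⁴.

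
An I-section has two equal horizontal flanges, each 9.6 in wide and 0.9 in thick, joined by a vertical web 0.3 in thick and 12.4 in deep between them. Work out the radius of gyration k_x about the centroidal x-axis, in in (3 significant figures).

k_x ≈ 6.22 in

Break the section into simple shapes (no overlaps), measuring from the bottom-left corner of the bounding box.
Bottom flange: 9.6 × 0.9, A = 8.64 in², y = 0.45 in, Ī = 0.5832 in⁴.
Web: 0.3 × 12.4, A = 3.72 in², y = 7.1 in, Ī = 47.666 in⁴.
Top flange: 9.6 × 0.9, A = 8.64 in², y = 13.75 in, Ī = 0.5832 in⁴.
By symmetry the centroid is at mid-height, ȳ = 7.1 in.
Transfer each piece to the centroidal x-axis using Ī + A·d² with d = y − 7.1:
  bottom flange: d = -6.65 in → contributes +382.67 in⁴
  web: d = 0 in → contributes +47.666 in⁴
  top flange: d = 6.65 in → contributes +382.67 in⁴
Total I = 813 in⁴.
Radius of gyration: k = √(I/A) = √(813 / 21) = 6.2221 in.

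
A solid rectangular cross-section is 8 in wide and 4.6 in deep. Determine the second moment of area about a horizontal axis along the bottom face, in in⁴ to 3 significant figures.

I_base ≈ 260 in⁴

The section: 8 × 4.6, A = 36.8 in², y = 2.3 in, Ī = 64.891 in⁴.
Transfer it to the bottom edge using Ī + A·d² with d = y − 0:
  the section: d = 2.3 in → contributes +259.56 in⁴
Total I = 259.56 in⁴.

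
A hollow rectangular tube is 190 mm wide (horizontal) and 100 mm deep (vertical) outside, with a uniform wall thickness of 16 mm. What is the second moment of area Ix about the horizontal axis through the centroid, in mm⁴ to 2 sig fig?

Ix ≈ 1.2 × 10⁷ mm⁴

Split into non-overlapping primitives; take the origin at the lower-left of the bounding box.
Outer rectangle: 190 × 100, A = 19 000 mm², y = 50 mm, Ī = 15 833 333 mm⁴.
Inner void (subtracted): 158 × 68, A = 10 744 mm², y = 50 mm, Ī = 4 140 021 mm⁴.
By symmetry the centroid is at mid-height, ȳ = 50 mm.
All pieces are centred on the horizontal axis through the centroid, so I = ΣĪ (holes subtracted) = 11 693 312 mm⁴.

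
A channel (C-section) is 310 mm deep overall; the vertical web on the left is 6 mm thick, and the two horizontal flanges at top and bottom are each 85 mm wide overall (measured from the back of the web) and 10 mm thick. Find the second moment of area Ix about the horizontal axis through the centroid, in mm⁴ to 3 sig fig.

Ix ≈ 5.05 × 10⁷ mm⁴

Treat the section as a set of non-overlapping primitives; coordinates are from the bounding-box lower-left.
Web: 6 × 310, A = 1 860 mm², y = 155 mm, Ī = 14 895 500 mm⁴.
Top flange (beyond web): 79 × 10, A = 790 mm², y = 305 mm, Ī = 6583.3 mm⁴.
Bottom flange (beyond web): 79 × 10, A = 790 mm², y = 5 mm, Ī = 6583.3 mm⁴.
By symmetry the centroid is at mid-height, ȳ = 155 mm.
Transfer each piece to the horizontal axis through the centroid using Ī + A·d² with d = y − 155:
  web: d = 0 mm → contributes +14 895 500 mm⁴
  top flange (beyond web): d = 150 mm → contributes +17 781 583 mm⁴
  bottom flange (beyond web): d = -150 mm → contributes +17 781 583 mm⁴
Total I = 50 458 667 mm⁴.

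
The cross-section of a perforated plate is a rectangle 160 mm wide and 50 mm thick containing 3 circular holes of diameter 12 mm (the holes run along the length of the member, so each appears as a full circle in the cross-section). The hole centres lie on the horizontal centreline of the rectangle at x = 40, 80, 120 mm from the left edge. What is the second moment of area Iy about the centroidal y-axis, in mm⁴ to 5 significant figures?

Treat the section as a set of non-overlapping primitives; coordinates are from the bounding-box lower-left.
Plate: 160 × 50, A = 8 000 mm², x = 80 mm, Ī = 17 066 667 mm⁴.
Hole 1 (subtracted): ⌀12, A = 113.0973 mm², x = 40 mm, Ī = 1017.876 mm⁴.
Hole 2 (subtracted): ⌀12, A = 113.0973 mm², x = 80 mm, Ī = 1017.876 mm⁴.
Hole 3 (subtracted): ⌀12, A = 113.0973 mm², x = 120 mm, Ī = 1017.876 mm⁴.
By symmetry the centroid is at mid-width, x̄ = 80 mm.
Transfer each piece to the centroidal y-axis using Ī + A·d² with d = x − 80:
  plate: d = 0 mm → contributes +17 066 667 mm⁴
  hole 1: d = -40 mm → contributes −181973.6 mm⁴
  hole 2: d = 0 mm → contributes −1017.876 mm⁴
  hole 3: d = 40 mm → contributes −181973.6 mm⁴
Total I = 16 701 702 mm⁴.

Iy ≈ 1.6702 × 10⁷ mm⁴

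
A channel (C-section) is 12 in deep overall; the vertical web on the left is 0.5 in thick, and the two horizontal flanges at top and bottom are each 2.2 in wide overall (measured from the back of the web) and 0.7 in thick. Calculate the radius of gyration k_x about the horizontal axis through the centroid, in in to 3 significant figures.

k_x ≈ 4.20 in

Treat the section as a set of non-overlapping primitives; coordinates are from the bounding-box lower-left.
Web: 0.5 × 12, A = 6 in², y = 6 in, Ī = 72 in⁴.
Top flange (beyond web): 1.7 × 0.7, A = 1.19 in², y = 11.65 in, Ī = 0.048592 in⁴.
Bottom flange (beyond web): 1.7 × 0.7, A = 1.19 in², y = 0.35 in, Ī = 0.048592 in⁴.
By symmetry the centroid is at mid-height, ȳ = 6 in.
Transfer each piece to the horizontal axis through the centroid using Ī + A·d² with d = y − 6:
  web: d = 0 in → contributes +72 in⁴
  top flange (beyond web): d = 5.65 in → contributes +38.036 in⁴
  bottom flange (beyond web): d = -5.65 in → contributes +38.036 in⁴
Total I = 148.07 in⁴.
Radius of gyration: k = √(I/A) = √(148.07 / 8.38) = 4.2035 in.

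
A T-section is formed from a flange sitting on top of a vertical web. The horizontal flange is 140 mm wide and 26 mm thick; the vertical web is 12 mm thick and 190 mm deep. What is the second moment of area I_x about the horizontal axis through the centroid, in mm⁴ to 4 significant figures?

I_x ≈ 2.342 × 10⁷ mm⁴

Break the section into simple shapes (no overlaps), measuring from the bottom-left corner of the bounding box.
Flange: 140 × 26, A = 3 640 mm², y = 203 mm, Ī = 205 053 mm⁴.
Web: 12 × 190, A = 2 280 mm², y = 95 mm, Ī = 6 859 000 mm⁴.
Centroid: ȳ = ΣA·y / ΣA = 161.405 mm.
Transfer each piece to the horizontal axis through the centroid using Ī + A·d² with d = y − 161.405:
  flange: d = 41.5946 mm → contributes +6 502 655 mm⁴
  web: d = -66.4054 mm → contributes +16 913 066 mm⁴
Total I = 23 415 720 mm⁴.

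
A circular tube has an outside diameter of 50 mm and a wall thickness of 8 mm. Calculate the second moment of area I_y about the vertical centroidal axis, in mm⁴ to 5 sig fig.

I_y ≈ 2.4120 × 10⁵ mm⁴

Break the section into simple shapes (no overlaps), measuring from the bottom-left corner of the bounding box.
Outer circle: ⌀50, A = 1963.495 mm², x = 25 mm, Ī = 306796.2 mm⁴.
Bore (subtracted): ⌀34, A = 907.9203 mm², x = 25 mm, Ī = 65597.24 mm⁴.
By symmetry the centroid is at mid-width, x̄ = 25 mm.
All pieces are centred on the vertical centroidal axis, so I = ΣĪ (holes subtracted) = 241198.9 mm⁴.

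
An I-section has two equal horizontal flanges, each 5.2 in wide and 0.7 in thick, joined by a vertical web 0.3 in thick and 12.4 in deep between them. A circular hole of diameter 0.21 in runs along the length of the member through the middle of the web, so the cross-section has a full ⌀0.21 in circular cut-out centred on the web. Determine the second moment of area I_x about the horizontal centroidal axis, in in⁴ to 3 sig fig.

I_x ≈ 360 in⁴

Break the section into simple shapes (no overlaps), measuring from the bottom-left corner of the bounding box.
Bottom flange: 5.2 × 0.7, A = 3.64 in², y = 0.35 in, Ī = 0.14863 in⁴.
Web: 0.3 × 12.4, A = 3.72 in², y = 6.9 in, Ī = 47.666 in⁴.
Top flange: 5.2 × 0.7, A = 3.64 in², y = 13.45 in, Ī = 0.14863 in⁴.
Hole (subtracted): ⌀0.21, A = 0.034636 in², y = 6.9 in, Ī = 0.000095466 in⁴.
By symmetry the centroid is at mid-height, ȳ = 6.9 in.
Transfer each piece to the horizontal centroidal axis using Ī + A·d² with d = y − 6.9:
  bottom flange: d = -6.55 in → contributes +156.31 in⁴
  web: d = 0 in → contributes +47.666 in⁴
  top flange: d = 6.55 in → contributes +156.31 in⁴
  hole: d = 0 in → contributes −0.000095466 in⁴
Total I = 360.29 in⁴.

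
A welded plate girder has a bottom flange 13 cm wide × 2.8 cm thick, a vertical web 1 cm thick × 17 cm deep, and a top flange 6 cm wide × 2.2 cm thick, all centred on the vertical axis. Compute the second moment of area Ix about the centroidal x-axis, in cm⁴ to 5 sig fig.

Treat the section as a set of non-overlapping primitives; coordinates are from the bounding-box lower-left.
Bottom plate: 13 × 2.8, A = 36.4 cm², y = 1.4 cm, Ī = 23.78133 cm⁴.
Web plate: 1 × 17, A = 17 cm², y = 11.3 cm, Ī = 409.4167 cm⁴.
Top plate: 6 × 2.2, A = 13.2 cm², y = 20.9 cm, Ī = 5.324 cm⁴.
Centroid: ȳ = ΣA·y / ΣA = 7.791892 cm.
Transfer each piece to the centroidal x-axis using Ī + A·d² with d = y − 7.791892:
  bottom plate: d = -6.391892 cm → contributes +1510.95 cm⁴
  web plate: d = 3.508108 cm → contributes +618.6326 cm⁴
  top plate: d = 13.10811 cm → contributes +2273.381 cm⁴
Total I = 4402.964 cm⁴.

Ix ≈ 4403.0 cm⁴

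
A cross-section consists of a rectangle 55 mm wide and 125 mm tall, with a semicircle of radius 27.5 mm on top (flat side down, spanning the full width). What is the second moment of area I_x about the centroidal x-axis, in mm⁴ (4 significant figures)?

I_x ≈ 1.459 × 10⁷ mm⁴

Treat the section as a set of non-overlapping primitives; coordinates are from the bounding-box lower-left.
Rectangular body: 55 × 125, A = 6 875 mm², y = 62.5 mm, Ī = 8 951 823 mm⁴.
Semicircular cap: semicircle r = 27.5, A = 1187.91 mm², y = 136.671 mm, Ī = 62771.5 mm⁴.
Centroid: ȳ = ΣA·y / ΣA = 73.4277 mm.
Transfer each piece to the centroidal x-axis using Ī + A·d² with d = y − 73.4277:
  rectangular body: d = -10.9277 mm → contributes +9 772 801 mm⁴
  semicircular cap: d = 63.2436 mm → contributes +4 814 144 mm⁴
Total I = 14 586 945 mm⁴.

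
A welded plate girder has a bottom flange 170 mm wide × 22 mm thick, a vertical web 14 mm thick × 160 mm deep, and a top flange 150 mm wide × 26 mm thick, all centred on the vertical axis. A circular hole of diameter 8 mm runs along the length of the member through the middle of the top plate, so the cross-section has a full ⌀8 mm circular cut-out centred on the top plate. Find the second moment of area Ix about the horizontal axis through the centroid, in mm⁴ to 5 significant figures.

Break the section into simple shapes (no overlaps), measuring from the bottom-left corner of the bounding box.
Bottom plate: 170 × 22, A = 3 740 mm², y = 11 mm, Ī = 150846.7 mm⁴.
Web plate: 14 × 160, A = 2 240 mm², y = 102 mm, Ī = 4 778 667 mm⁴.
Top plate: 150 × 26, A = 3 900 mm², y = 195 mm, Ī = 219 700 mm⁴.
Hole (subtracted): ⌀8, A = 50.26548 mm², y = 195 mm, Ī = 201.0619 mm⁴.
Centroid: ȳ = ΣA·y / ΣA = 103.7992 mm.
Transfer each piece to the horizontal axis through the centroid using Ī + A·d² with d = y − 103.7992:
  bottom plate: d = -92.79916 mm → contributes +32 358 548 mm⁴
  web plate: d = -1.799165 mm → contributes +4 785 918 mm⁴
  top plate: d = 91.20084 mm → contributes +32 658 310 mm⁴
  hole: d = 91.20084 mm → contributes −418288.9 mm⁴
Total I = 69 384 487 mm⁴.

Ix ≈ 6.9384 × 10⁷ mm⁴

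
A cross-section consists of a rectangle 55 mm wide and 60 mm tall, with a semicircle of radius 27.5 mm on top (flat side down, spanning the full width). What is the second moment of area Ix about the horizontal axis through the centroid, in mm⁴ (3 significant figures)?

Ix ≈ 2.57 × 10⁶ mm⁴

Split into non-overlapping primitives; take the origin at the lower-left of the bounding box.
Rectangular body: 55 × 60, A = 3 300 mm², y = 30 mm, Ī = 990 000 mm⁴.
Semicircular cap: semicircle r = 27.5, A = 1187.9 mm², y = 71.671 mm, Ī = 62 772 mm⁴.
Centroid: ȳ = ΣA·y / ΣA = 41.03 mm.
Transfer each piece to the horizontal axis through the centroid using Ī + A·d² with d = y − 41.03:
  rectangular body: d = -11.03 mm → contributes +1 391 486 mm⁴
  semicircular cap: d = 30.641 mm → contributes +1 178 091 mm⁴
Total I = 2 569 577 mm⁴.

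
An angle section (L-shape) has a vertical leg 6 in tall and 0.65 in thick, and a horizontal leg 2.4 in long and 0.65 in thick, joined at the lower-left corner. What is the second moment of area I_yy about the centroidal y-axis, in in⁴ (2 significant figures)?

I_yy ≈ 1.7 in⁴

Decompose the section into non-overlapping parts with the origin at the bottom-left of its bounding rectangle.
Vertical leg: 0.65 × 6, A = 3.9 in², x = 0.325 in, Ī = 0.1373 in⁴.
Horizontal leg (remainder): 1.75 × 0.65, A = 1.138 in², x = 1.525 in, Ī = 0.2903 in⁴.
Centroid: x̄ = ΣA·x / ΣA = 0.596 in.
Transfer each piece to the centroidal y-axis using Ī + A·d² with d = x − 0.596:
  vertical leg: d = -0.271 in → contributes +0.4237 in⁴
  horizontal leg (remainder): d = 0.929 in → contributes +1.272 in⁴
Total I = 1.696 in⁴.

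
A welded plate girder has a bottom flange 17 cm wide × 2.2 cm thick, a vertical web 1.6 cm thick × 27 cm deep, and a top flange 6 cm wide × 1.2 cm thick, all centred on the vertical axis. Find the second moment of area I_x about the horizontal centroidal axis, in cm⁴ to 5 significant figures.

I_x ≈ 9793.4 cm⁴

Break the section into simple shapes (no overlaps), measuring from the bottom-left corner of the bounding box.
Bottom plate: 17 × 2.2, A = 37.4 cm², y = 1.1 cm, Ī = 15.08467 cm⁴.
Web plate: 1.6 × 27, A = 43.2 cm², y = 15.7 cm, Ī = 2624.4 cm⁴.
Top plate: 6 × 1.2, A = 7.2 cm², y = 29.8 cm, Ī = 0.864 cm⁴.
Centroid: ȳ = ΣA·y / ΣA = 10.63713 cm.
Transfer each piece to the horizontal centroidal axis using Ī + A·d² with d = y − 10.63713:
  bottom plate: d = -9.53713 cm → contributes +3416.871 cm⁴
  web plate: d = 5.06287 cm → contributes +3731.731 cm⁴
  top plate: d = 19.16287 cm → contributes +2644.816 cm⁴
Total I = 9793.418 cm⁴.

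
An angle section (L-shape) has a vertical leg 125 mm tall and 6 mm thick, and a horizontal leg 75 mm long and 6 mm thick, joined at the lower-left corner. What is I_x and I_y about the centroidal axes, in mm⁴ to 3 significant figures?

I_x ≈ 1.92 × 10⁶ mm⁴, I_y ≈ 5.42 × 10⁵ mm⁴

Treat the section as a set of non-overlapping primitives; coordinates are from the bounding-box lower-left.
Vertical leg: 6 × 125, A = 750 mm², y = 62.5 mm, Ī = 976 563 mm⁴.
Horizontal leg (remainder): 69 × 6, A = 414 mm², y = 3 mm, Ī = 1 242 mm⁴.
Centroid: ȳ = ΣA·y / ΣA = 41.338 mm.
Transfer each piece to the centroidal x-axis using Ī + A·d² with d = y − 41.338:
  vertical leg: d = 21.162 mm → contributes +1 312 447 mm⁴
  horizontal leg (remainder): d = -38.338 mm → contributes +609 728 mm⁴
Total I = 1 922 175 mm⁴.
For the y-axis: x̄ = 16.338 mm.
Repeating about the centroidal y-axis gives I_y = 541 625 mm⁴.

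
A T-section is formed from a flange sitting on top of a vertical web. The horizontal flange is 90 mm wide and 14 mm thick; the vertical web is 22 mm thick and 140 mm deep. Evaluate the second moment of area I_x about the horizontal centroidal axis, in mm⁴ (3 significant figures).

I_x ≈ 1.04 × 10⁷ mm⁴

Split into non-overlapping primitives; take the origin at the lower-left of the bounding box.
Flange: 90 × 14, A = 1 260 mm², y = 147 mm, Ī = 20 580 mm⁴.
Web: 22 × 140, A = 3 080 mm², y = 70 mm, Ī = 5 030 667 mm⁴.
Centroid: ȳ = ΣA·y / ΣA = 92.355 mm.
Transfer each piece to the horizontal centroidal axis using Ī + A·d² with d = y − 92.355:
  flange: d = 54.645 mm → contributes +3 783 058 mm⁴
  web: d = -22.355 mm → contributes +6 569 862 mm⁴
Total I = 10 352 920 mm⁴.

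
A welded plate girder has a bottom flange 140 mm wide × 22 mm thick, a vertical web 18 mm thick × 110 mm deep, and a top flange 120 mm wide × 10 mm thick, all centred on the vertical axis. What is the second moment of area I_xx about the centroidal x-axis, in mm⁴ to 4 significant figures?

I_xx ≈ 1.711 × 10⁷ mm⁴

Split into non-overlapping primitives; take the origin at the lower-left of the bounding box.
Bottom plate: 140 × 22, A = 3 080 mm², y = 11 mm, Ī = 124 227 mm⁴.
Web plate: 18 × 110, A = 1 980 mm², y = 77 mm, Ī = 1 996 500 mm⁴.
Top plate: 120 × 10, A = 1 200 mm², y = 137 mm, Ī = 10 000 mm⁴.
Centroid: ȳ = ΣA·y / ΣA = 56.0288 mm.
Transfer each piece to the centroidal x-axis using Ī + A·d² with d = y − 56.0288:
  bottom plate: d = -45.0288 mm → contributes +6 369 200 mm⁴
  web plate: d = 20.9712 mm → contributes +2 867 290 mm⁴
  top plate: d = 80.9712 mm → contributes +7 877 611 mm⁴
Total I = 17 114 101 mm⁴.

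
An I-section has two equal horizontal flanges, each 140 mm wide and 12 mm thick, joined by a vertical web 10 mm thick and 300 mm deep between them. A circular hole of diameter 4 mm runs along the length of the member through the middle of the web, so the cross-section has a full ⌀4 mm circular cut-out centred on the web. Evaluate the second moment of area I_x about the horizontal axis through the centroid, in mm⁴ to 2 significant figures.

Break the section into simple shapes (no overlaps), measuring from the bottom-left corner of the bounding box.
Bottom flange: 140 × 12, A = 1 680 mm², y = 6 mm, Ī = 20 160 mm⁴.
Web: 10 × 300, A = 3 000 mm², y = 162 mm, Ī = 22 500 000 mm⁴.
Top flange: 140 × 12, A = 1 680 mm², y = 318 mm, Ī = 20 160 mm⁴.
Hole (subtracted): ⌀4, A = 12.57 mm², y = 162 mm, Ī = 12.57 mm⁴.
By symmetry the centroid is at mid-height, ȳ = 162 mm.
Transfer each piece to the horizontal axis through the centroid using Ī + A·d² with d = y − 162:
  bottom flange: d = -156 mm → contributes +40 904 640 mm⁴
  web: d = 0 mm → contributes +22 500 000 mm⁴
  top flange: d = 156 mm → contributes +40 904 640 mm⁴
  hole: d = 0 mm → contributes −12.57 mm⁴
Total I = 104 309 267 mm⁴.

I_x ≈ 1.0 × 10⁸ mm⁴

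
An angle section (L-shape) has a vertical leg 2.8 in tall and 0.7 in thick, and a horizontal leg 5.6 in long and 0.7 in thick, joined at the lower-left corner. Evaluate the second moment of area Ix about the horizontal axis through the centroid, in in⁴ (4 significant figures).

Split into non-overlapping primitives; take the origin at the lower-left of the bounding box.
Vertical leg: 0.7 × 2.8, A = 1.96 in², y = 1.4 in, Ī = 1.28053 in⁴.
Horizontal leg (remainder): 4.9 × 0.7, A = 3.43 in², y = 0.35 in, Ī = 0.140058 in⁴.
Centroid: ȳ = ΣA·y / ΣA = 0.731818 in.
Transfer each piece to the horizontal axis through the centroid using Ī + A·d² with d = y − 0.731818:
  vertical leg: d = 0.668182 in → contributes +2.15561 in⁴
  horizontal leg (remainder): d = -0.381818 in → contributes +0.640101 in⁴
Total I = 2.79571 in⁴.

Ix ≈ 2.796 in⁴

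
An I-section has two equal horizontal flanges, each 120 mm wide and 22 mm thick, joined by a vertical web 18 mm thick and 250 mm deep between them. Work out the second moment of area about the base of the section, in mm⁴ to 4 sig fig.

Break the section into simple shapes (no overlaps), measuring from the bottom-left corner of the bounding box.
Bottom flange: 120 × 22, A = 2 640 mm², y = 11 mm, Ī = 106 480 mm⁴.
Web: 18 × 250, A = 4 500 mm², y = 147 mm, Ī = 23 437 500 mm⁴.
Top flange: 120 × 22, A = 2 640 mm², y = 283 mm, Ī = 106 480 mm⁴.
Transfer each piece to the base of the section using Ī + A·d² with d = y − 0:
  bottom flange: d = 11 mm → contributes +425 920 mm⁴
  web: d = 147 mm → contributes +120 678 000 mm⁴
  top flange: d = 283 mm → contributes +211 541 440 mm⁴
Total I = 332 645 360 mm⁴.

I_base ≈ 3.326 × 10⁸ mm⁴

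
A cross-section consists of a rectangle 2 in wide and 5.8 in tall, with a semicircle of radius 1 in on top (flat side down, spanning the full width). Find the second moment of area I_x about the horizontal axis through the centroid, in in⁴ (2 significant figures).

I_x ≈ 48 in⁴

Split into non-overlapping primitives; take the origin at the lower-left of the bounding box.
Rectangular body: 2 × 5.8, A = 11.6 in², y = 2.9 in, Ī = 32.52 in⁴.
Semicircular cap: semicircle r = 1, A = 1.571 in², y = 6.224 in, Ī = 0.1098 in⁴.
Centroid: ȳ = ΣA·y / ΣA = 3.296 in.
Transfer each piece to the horizontal axis through the centroid using Ī + A·d² with d = y − 3.296:
  rectangular body: d = -0.3965 in → contributes +34.34 in⁴
  semicircular cap: d = 2.928 in → contributes +13.58 in⁴
Total I = 47.92 in⁴.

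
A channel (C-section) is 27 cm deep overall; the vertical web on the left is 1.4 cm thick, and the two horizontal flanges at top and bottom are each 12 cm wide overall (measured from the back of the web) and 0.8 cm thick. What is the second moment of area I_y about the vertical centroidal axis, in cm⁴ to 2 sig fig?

I_y ≈ 590 cm⁴

Treat the section as a set of non-overlapping primitives; coordinates are from the bounding-box lower-left.
Web: 1.4 × 27, A = 37.8 cm², x = 0.7 cm, Ī = 6.174 cm⁴.
Top flange (beyond web): 10.6 × 0.8, A = 8.48 cm², x = 6.7 cm, Ī = 79.4 cm⁴.
Bottom flange (beyond web): 10.6 × 0.8, A = 8.48 cm², x = 6.7 cm, Ī = 79.4 cm⁴.
Centroid: x̄ = ΣA·x / ΣA = 2.558 cm.
Transfer each piece to the vertical centroidal axis using Ī + A·d² with d = x − 2.558:
  web: d = -1.858 cm → contributes +136.7 cm⁴
  top flange (beyond web): d = 4.142 cm → contributes +224.9 cm⁴
  bottom flange (beyond web): d = 4.142 cm → contributes +224.9 cm⁴
Total I = 586.4 cm⁴.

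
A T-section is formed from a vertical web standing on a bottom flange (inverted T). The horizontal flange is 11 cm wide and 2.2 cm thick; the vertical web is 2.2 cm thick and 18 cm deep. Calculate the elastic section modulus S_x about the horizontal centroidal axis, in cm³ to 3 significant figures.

Decompose the section into non-overlapping parts with the origin at the bottom-left of its bounding rectangle.
Flange: 11 × 2.2, A = 24.2 cm², y = 1.1 cm, Ī = 9.7607 cm⁴.
Web: 2.2 × 18, A = 39.6 cm², y = 11.2 cm, Ī = 1069.2 cm⁴.
Centroid: ȳ = ΣA·y / ΣA = 7.369 cm.
Transfer each piece to the horizontal centroidal axis using Ī + A·d² with d = y − 7.369:
  flange: d = -6.269 cm → contributes +960.82 cm⁴
  web: d = 3.831 cm → contributes +1650.4 cm⁴
Total I = 2611.2 cm⁴.
Extreme fibre distance c = 12.831 cm; S = I/c = 203.51 cm³.

S_x ≈ 204 cm³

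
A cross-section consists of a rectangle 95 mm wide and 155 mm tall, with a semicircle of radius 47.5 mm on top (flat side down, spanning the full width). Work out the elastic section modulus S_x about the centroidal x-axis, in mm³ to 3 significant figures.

Break the section into simple shapes (no overlaps), measuring from the bottom-left corner of the bounding box.
Rectangular body: 95 × 155, A = 14 725 mm², y = 77.5 mm, Ī = 29 480 677 mm⁴.
Semicircular cap: semicircle r = 47.5, A = 3544.1 mm², y = 175.16 mm, Ī = 558 736 mm⁴.
Centroid: ȳ = ΣA·y / ΣA = 96.445 mm.
Transfer each piece to the centroidal x-axis using Ī + A·d² with d = y − 96.445:
  rectangular body: d = -18.945 mm → contributes +34 765 919 mm⁴
  semicircular cap: d = 78.714 mm → contributes +22 517 762 mm⁴
Total I = 57 283 681 mm⁴.
Extreme fibre distance c = 106.05 mm; S = I/c = 540 134 mm³.

S_x ≈ 5.40 × 10⁵ mm³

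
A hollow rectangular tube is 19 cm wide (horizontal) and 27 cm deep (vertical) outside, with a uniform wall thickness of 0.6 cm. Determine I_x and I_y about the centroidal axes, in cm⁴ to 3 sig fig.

Split into non-overlapping primitives; take the origin at the lower-left of the bounding box.
Outer rectangle: 19 × 27, A = 513 cm², y = 13.5 cm, Ī = 31 165 cm⁴.
Inner void (subtracted): 17.8 × 25.8, A = 459.24 cm², y = 13.5 cm, Ī = 25 474 cm⁴.
By symmetry the centroid is at mid-height, ȳ = 13.5 cm.
All pieces are centred on the centroidal x-axis, so I = ΣĪ (holes subtracted) = 5690.7 cm⁴.
Repeating about the centroidal y-axis gives I_y = 3307.3 cm⁴.

I_x ≈ 5690 cm⁴, I_y ≈ 3310 cm⁴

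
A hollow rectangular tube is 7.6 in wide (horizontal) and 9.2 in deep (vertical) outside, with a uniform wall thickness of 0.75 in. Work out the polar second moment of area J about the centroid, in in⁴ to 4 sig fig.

Decompose the section into non-overlapping parts with the origin at the bottom-left of its bounding rectangle.
Outer rectangle: 7.6 × 9.2, A = 69.92 in², y = 4.6 in, Ī = 493.169 in⁴.
Inner void (subtracted): 6.1 × 7.7, A = 46.97 in², y = 4.6 in, Ī = 232.071 in⁴.
By symmetry the centroid is at mid-height, ȳ = 4.6 in.
All pieces are centred on the centroidal x-axis, so I = ΣĪ (holes subtracted) = 261.098 in⁴.
Repeating about the centroidal y-axis gives I_y = 190.902 in⁴.
Polar second moment: J = I_x + I_y = 452 in⁴.

J ≈ 452.0 in⁴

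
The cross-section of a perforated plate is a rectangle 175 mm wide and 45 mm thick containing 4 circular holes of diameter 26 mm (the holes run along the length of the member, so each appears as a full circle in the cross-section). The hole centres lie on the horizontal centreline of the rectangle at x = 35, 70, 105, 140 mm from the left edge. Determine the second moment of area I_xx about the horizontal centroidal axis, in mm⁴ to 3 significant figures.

Break the section into simple shapes (no overlaps), measuring from the bottom-left corner of the bounding box.
Plate: 175 × 45, A = 7 875 mm², y = 22.5 mm, Ī = 1 328 906 mm⁴.
Hole 1 (subtracted): ⌀26, A = 530.93 mm², y = 22.5 mm, Ī = 22 432 mm⁴.
Hole 2 (subtracted): ⌀26, A = 530.93 mm², y = 22.5 mm, Ī = 22 432 mm⁴.
Hole 3 (subtracted): ⌀26, A = 530.93 mm², y = 22.5 mm, Ī = 22 432 mm⁴.
Hole 4 (subtracted): ⌀26, A = 530.93 mm², y = 22.5 mm, Ī = 22 432 mm⁴.
By symmetry the centroid is at mid-height, ȳ = 22.5 mm.
All pieces are centred on the horizontal centroidal axis, so I = ΣĪ (holes subtracted) = 1 239 179 mm⁴.

I_xx ≈ 1.24 × 10⁶ mm⁴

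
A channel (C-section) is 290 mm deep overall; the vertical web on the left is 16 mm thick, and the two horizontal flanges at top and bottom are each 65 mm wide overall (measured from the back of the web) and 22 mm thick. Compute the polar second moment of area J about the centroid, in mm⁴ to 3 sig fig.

J ≈ 7.34 × 10⁷ mm⁴

Break the section into simple shapes (no overlaps), measuring from the bottom-left corner of the bounding box.
Web: 16 × 290, A = 4 640 mm², y = 145 mm, Ī = 32 518 667 mm⁴.
Top flange (beyond web): 49 × 22, A = 1 078 mm², y = 279 mm, Ī = 43 479 mm⁴.
Bottom flange (beyond web): 49 × 22, A = 1 078 mm², y = 11 mm, Ī = 43 479 mm⁴.
By symmetry the centroid is at mid-height, ȳ = 145 mm.
Transfer each piece to the centroidal x-axis using Ī + A·d² with d = y − 145:
  web: d = 0 mm → contributes +32 518 667 mm⁴
  top flange (beyond web): d = 134 mm → contributes +19 400 047 mm⁴
  bottom flange (beyond web): d = -134 mm → contributes +19 400 047 mm⁴
Total I = 71 318 761 mm⁴.
For the y-axis: x̄ = 18.31 mm.
Repeating about the centroidal y-axis gives I_y = 2 085 186 mm⁴.
Polar second moment: J = I_x + I_y = 73 403 948 mm⁴.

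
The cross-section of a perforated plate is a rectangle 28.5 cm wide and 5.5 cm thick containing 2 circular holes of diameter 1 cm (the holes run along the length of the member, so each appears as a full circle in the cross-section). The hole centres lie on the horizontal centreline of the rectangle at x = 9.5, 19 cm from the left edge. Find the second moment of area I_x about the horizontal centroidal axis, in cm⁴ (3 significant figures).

Break the section into simple shapes (no overlaps), measuring from the bottom-left corner of the bounding box.
Plate: 28.5 × 5.5, A = 156.75 cm², y = 2.75 cm, Ī = 395.14 cm⁴.
Hole 1 (subtracted): ⌀1, A = 0.7854 cm², y = 2.75 cm, Ī = 0.049087 cm⁴.
Hole 2 (subtracted): ⌀1, A = 0.7854 cm², y = 2.75 cm, Ī = 0.049087 cm⁴.
By symmetry the centroid is at mid-height, ȳ = 2.75 cm.
All pieces are centred on the horizontal centroidal axis, so I = ΣĪ (holes subtracted) = 395.04 cm⁴.

I_x ≈ 395 cm⁴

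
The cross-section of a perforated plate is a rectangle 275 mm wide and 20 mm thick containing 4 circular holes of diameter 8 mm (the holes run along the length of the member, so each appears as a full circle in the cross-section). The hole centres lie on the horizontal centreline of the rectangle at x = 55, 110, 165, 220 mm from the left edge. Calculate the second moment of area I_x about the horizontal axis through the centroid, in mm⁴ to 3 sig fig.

Break the section into simple shapes (no overlaps), measuring from the bottom-left corner of the bounding box.
Plate: 275 × 20, A = 5 500 mm², y = 10 mm, Ī = 183 333 mm⁴.
Hole 1 (subtracted): ⌀8, A = 50.265 mm², y = 10 mm, Ī = 201.06 mm⁴.
Hole 2 (subtracted): ⌀8, A = 50.265 mm², y = 10 mm, Ī = 201.06 mm⁴.
Hole 3 (subtracted): ⌀8, A = 50.265 mm², y = 10 mm, Ī = 201.06 mm⁴.
Hole 4 (subtracted): ⌀8, A = 50.265 mm², y = 10 mm, Ī = 201.06 mm⁴.
By symmetry the centroid is at mid-height, ȳ = 10 mm.
All pieces are centred on the horizontal axis through the centroid, so I = ΣĪ (holes subtracted) = 182 529 mm⁴.

I_x ≈ 1.83 × 10⁵ mm⁴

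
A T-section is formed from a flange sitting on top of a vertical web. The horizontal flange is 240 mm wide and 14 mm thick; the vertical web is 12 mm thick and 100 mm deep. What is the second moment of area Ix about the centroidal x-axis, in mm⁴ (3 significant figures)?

Decompose the section into non-overlapping parts with the origin at the bottom-left of its bounding rectangle.
Flange: 240 × 14, A = 3 360 mm², y = 107 mm, Ī = 54 880 mm⁴.
Web: 12 × 100, A = 1 200 mm², y = 50 mm, Ī = 1 000 000 mm⁴.
Centroid: ȳ = ΣA·y / ΣA = 92 mm.
Transfer each piece to the centroidal x-axis using Ī + A·d² with d = y − 92:
  flange: d = 15 mm → contributes +810 880 mm⁴
  web: d = -42 mm → contributes +3 116 800 mm⁴
Total I = 3 927 680 mm⁴.

Ix ≈ 3.93 × 10⁶ mm⁴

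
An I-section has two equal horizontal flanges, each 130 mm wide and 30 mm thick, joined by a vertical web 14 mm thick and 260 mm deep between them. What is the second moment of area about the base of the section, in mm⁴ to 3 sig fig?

I_base ≈ 4.78 × 10⁸ mm⁴

Break the section into simple shapes (no overlaps), measuring from the bottom-left corner of the bounding box.
Bottom flange: 130 × 30, A = 3 900 mm², y = 15 mm, Ī = 292 500 mm⁴.
Web: 14 × 260, A = 3 640 mm², y = 160 mm, Ī = 20 505 333 mm⁴.
Top flange: 130 × 30, A = 3 900 mm², y = 305 mm, Ī = 292 500 mm⁴.
Transfer each piece to the bottom edge using Ī + A·d² with d = y − 0:
  bottom flange: d = 15 mm → contributes +1 170 000 mm⁴
  web: d = 160 mm → contributes +113 689 333 mm⁴
  top flange: d = 305 mm → contributes +363 090 000 mm⁴
Total I = 477 949 333 mm⁴.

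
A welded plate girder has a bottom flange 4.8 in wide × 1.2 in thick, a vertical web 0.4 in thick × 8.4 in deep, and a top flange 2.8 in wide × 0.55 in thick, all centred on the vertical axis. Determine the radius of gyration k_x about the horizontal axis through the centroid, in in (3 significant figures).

Decompose the section into non-overlapping parts with the origin at the bottom-left of its bounding rectangle.
Bottom plate: 4.8 × 1.2, A = 5.76 in², y = 0.6 in, Ī = 0.6912 in⁴.
Web plate: 0.4 × 8.4, A = 3.36 in², y = 5.4 in, Ī = 19.757 in⁴.
Top plate: 2.8 × 0.55, A = 1.54 in², y = 9.875 in, Ī = 0.038821 in⁴.
Centroid: ȳ = ΣA·y / ΣA = 3.4529 in.
Transfer each piece to the horizontal axis through the centroid using Ī + A·d² with d = y − 3.4529:
  bottom plate: d = -2.8529 in → contributes +47.571 in⁴
  web plate: d = 1.9471 in → contributes +32.496 in⁴
  top plate: d = 6.4221 in → contributes +63.554 in⁴
Total I = 143.62 in⁴.
Radius of gyration: k = √(I/A) = √(143.62 / 10.66) = 3.6705 in.

k_x ≈ 3.67 in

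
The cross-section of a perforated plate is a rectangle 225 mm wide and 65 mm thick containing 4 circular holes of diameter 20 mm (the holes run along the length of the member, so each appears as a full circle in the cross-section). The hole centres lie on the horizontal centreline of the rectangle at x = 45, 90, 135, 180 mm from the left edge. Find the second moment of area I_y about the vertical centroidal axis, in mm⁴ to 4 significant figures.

I_y ≈ 5.849 × 10⁷ mm⁴

Split into non-overlapping primitives; take the origin at the lower-left of the bounding box.
Plate: 225 × 65, A = 14 625 mm², x = 112.5 mm, Ī = 61 699 219 mm⁴.
Hole 1 (subtracted): ⌀20, A = 314.159 mm², x = 45 mm, Ī = 7853.98 mm⁴.
Hole 2 (subtracted): ⌀20, A = 314.159 mm², x = 90 mm, Ī = 7853.98 mm⁴.
Hole 3 (subtracted): ⌀20, A = 314.159 mm², x = 135 mm, Ī = 7853.98 mm⁴.
Hole 4 (subtracted): ⌀20, A = 314.159 mm², x = 180 mm, Ī = 7853.98 mm⁴.
By symmetry the centroid is at mid-width, x̄ = 112.5 mm.
Transfer each piece to the vertical centroidal axis using Ī + A·d² with d = x − 112.5:
  plate: d = 0 mm → contributes +61 699 219 mm⁴
  hole 1: d = -67.5 mm → contributes −1 439 242 mm⁴
  hole 2: d = -22.5 mm → contributes −166 897 mm⁴
  hole 3: d = 22.5 mm → contributes −166 897 mm⁴
  hole 4: d = 67.5 mm → contributes −1 439 242 mm⁴
Total I = 58 486 940 mm⁴.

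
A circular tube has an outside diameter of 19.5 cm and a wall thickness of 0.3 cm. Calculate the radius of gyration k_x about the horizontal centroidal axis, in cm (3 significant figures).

Decompose the section into non-overlapping parts with the origin at the bottom-left of its bounding rectangle.
Outer circle: ⌀19.5, A = 298.65 cm², y = 9.75 cm, Ī = 7097.5 cm⁴.
Bore (subtracted): ⌀18.9, A = 280.55 cm², y = 9.75 cm, Ī = 6263.5 cm⁴.
By symmetry the centroid is at mid-height, ȳ = 9.75 cm.
All pieces are centred on the horizontal centroidal axis, so I = ΣĪ (holes subtracted) = 834.05 cm⁴.
Radius of gyration: k = √(I/A) = √(834.05 / 18.096) = 6.7891 cm.

k_x ≈ 6.79 cm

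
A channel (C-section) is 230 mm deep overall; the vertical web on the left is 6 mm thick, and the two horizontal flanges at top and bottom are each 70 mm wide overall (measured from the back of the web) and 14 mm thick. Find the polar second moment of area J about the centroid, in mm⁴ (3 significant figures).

Split into non-overlapping primitives; take the origin at the lower-left of the bounding box.
Web: 6 × 230, A = 1 380 mm², y = 115 mm, Ī = 6 083 500 mm⁴.
Top flange (beyond web): 64 × 14, A = 896 mm², y = 223 mm, Ī = 14 635 mm⁴.
Bottom flange (beyond web): 64 × 14, A = 896 mm², y = 7 mm, Ī = 14 635 mm⁴.
By symmetry the centroid is at mid-height, ȳ = 115 mm.
Transfer each piece to the centroidal x-axis using Ī + A·d² with d = y − 115:
  web: d = 0 mm → contributes +6 083 500 mm⁴
  top flange (beyond web): d = 108 mm → contributes +10 465 579 mm⁴
  bottom flange (beyond web): d = -108 mm → contributes +10 465 579 mm⁴
Total I = 27 014 657 mm⁴.
For the y-axis: x̄ = 22.773 mm.
Repeating about the centroidal y-axis gives I_y = 1 570 846 mm⁴.
Polar second moment: J = I_x + I_y = 28 585 503 mm⁴.

J ≈ 2.86 × 10⁷ mm⁴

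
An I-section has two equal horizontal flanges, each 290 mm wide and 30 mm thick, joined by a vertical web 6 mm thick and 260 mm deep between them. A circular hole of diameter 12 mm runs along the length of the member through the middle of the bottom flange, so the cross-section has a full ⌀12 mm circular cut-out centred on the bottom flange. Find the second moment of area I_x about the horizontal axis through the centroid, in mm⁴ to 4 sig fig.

I_x ≈ 3.735 × 10⁸ mm⁴

Decompose the section into non-overlapping parts with the origin at the bottom-left of its bounding rectangle.
Bottom flange: 290 × 30, A = 8 700 mm², y = 15 mm, Ī = 652 500 mm⁴.
Web: 6 × 260, A = 1 560 mm², y = 160 mm, Ī = 8 788 000 mm⁴.
Top flange: 290 × 30, A = 8 700 mm², y = 305 mm, Ī = 652 500 mm⁴.
Hole (subtracted): ⌀12, A = 113.097 mm², y = 15 mm, Ī = 1017.88 mm⁴.
Centroid: ȳ = ΣA·y / ΣA = 160.87 mm.
Transfer each piece to the horizontal axis through the centroid using Ī + A·d² with d = y − 160.87:
  bottom flange: d = -145.87 mm → contributes +185 771 906 mm⁴
  web: d = -0.870122 mm → contributes +8 789 181 mm⁴
  top flange: d = 144.13 mm → contributes +181 381 268 mm⁴
  hole: d = -145.87 mm → contributes −2 407 513 mm⁴
Total I = 373 534 841 mm⁴.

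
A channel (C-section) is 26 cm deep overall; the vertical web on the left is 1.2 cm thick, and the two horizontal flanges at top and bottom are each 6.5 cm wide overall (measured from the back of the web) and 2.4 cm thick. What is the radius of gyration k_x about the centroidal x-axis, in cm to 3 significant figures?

Treat the section as a set of non-overlapping primitives; coordinates are from the bounding-box lower-left.
Web: 1.2 × 26, A = 31.2 cm², y = 13 cm, Ī = 1757.6 cm⁴.
Top flange (beyond web): 5.3 × 2.4, A = 12.72 cm², y = 24.8 cm, Ī = 6.1056 cm⁴.
Bottom flange (beyond web): 5.3 × 2.4, A = 12.72 cm², y = 1.2 cm, Ī = 6.1056 cm⁴.
By symmetry the centroid is at mid-height, ȳ = 13 cm.
Transfer each piece to the centroidal x-axis using Ī + A·d² with d = y − 13:
  web: d = 0 cm → contributes +1757.6 cm⁴
  top flange (beyond web): d = 11.8 cm → contributes +1777.2 cm⁴
  bottom flange (beyond web): d = -11.8 cm → contributes +1777.2 cm⁴
Total I = 5312.1 cm⁴.
Radius of gyration: k = √(I/A) = √(5312.1 / 56.64) = 9.6844 cm.

k_x ≈ 9.68 cm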